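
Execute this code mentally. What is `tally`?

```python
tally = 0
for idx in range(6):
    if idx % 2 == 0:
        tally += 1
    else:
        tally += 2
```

Let's trace through this code step by step.

Initialize: tally = 0
Entering loop: for idx in range(6):

After execution: tally = 9
9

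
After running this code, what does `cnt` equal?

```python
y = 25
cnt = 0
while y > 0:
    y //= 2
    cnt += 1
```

Let's trace through this code step by step.

Initialize: y = 25
Initialize: cnt = 0
Entering loop: while y > 0:

After execution: cnt = 5
5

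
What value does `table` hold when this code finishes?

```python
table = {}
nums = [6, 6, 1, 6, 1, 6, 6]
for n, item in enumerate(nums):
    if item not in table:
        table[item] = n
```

Let's trace through this code step by step.

Initialize: table = {}
Initialize: nums = [6, 6, 1, 6, 1, 6, 6]
Entering loop: for n, item in enumerate(nums):

After execution: table = {6: 0, 1: 2}
{6: 0, 1: 2}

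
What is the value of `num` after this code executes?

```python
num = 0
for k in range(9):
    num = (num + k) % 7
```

Let's trace through this code step by step.

Initialize: num = 0
Entering loop: for k in range(9):

After execution: num = 1
1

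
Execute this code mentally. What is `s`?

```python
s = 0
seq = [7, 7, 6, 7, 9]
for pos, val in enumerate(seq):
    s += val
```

Let's trace through this code step by step.

Initialize: s = 0
Initialize: seq = [7, 7, 6, 7, 9]
Entering loop: for pos, val in enumerate(seq):

After execution: s = 36
36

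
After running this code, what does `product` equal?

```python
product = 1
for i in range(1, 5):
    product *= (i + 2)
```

Let's trace through this code step by step.

Initialize: product = 1
Entering loop: for i in range(1, 5):

After execution: product = 360
360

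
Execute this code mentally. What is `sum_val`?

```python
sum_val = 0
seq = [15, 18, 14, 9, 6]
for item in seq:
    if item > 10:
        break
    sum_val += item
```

Let's trace through this code step by step.

Initialize: sum_val = 0
Initialize: seq = [15, 18, 14, 9, 6]
Entering loop: for item in seq:

After execution: sum_val = 0
0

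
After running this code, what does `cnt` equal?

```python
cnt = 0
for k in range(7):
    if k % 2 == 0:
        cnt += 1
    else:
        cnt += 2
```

Let's trace through this code step by step.

Initialize: cnt = 0
Entering loop: for k in range(7):

After execution: cnt = 10
10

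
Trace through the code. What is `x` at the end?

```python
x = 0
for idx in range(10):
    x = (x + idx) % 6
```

Let's trace through this code step by step.

Initialize: x = 0
Entering loop: for idx in range(10):

After execution: x = 3
3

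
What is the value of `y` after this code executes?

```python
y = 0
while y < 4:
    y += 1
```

Let's trace through this code step by step.

Initialize: y = 0
Entering loop: while y < 4:

After execution: y = 4
4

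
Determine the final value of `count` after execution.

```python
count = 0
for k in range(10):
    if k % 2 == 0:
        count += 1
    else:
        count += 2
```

Let's trace through this code step by step.

Initialize: count = 0
Entering loop: for k in range(10):

After execution: count = 15
15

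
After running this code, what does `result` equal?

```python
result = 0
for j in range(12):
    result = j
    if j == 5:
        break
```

Let's trace through this code step by step.

Initialize: result = 0
Entering loop: for j in range(12):

After execution: result = 5
5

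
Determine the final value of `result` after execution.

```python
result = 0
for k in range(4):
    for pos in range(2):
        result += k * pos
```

Let's trace through this code step by step.

Initialize: result = 0
Entering loop: for k in range(4):

After execution: result = 6
6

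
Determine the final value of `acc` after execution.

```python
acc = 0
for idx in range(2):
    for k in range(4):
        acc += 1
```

Let's trace through this code step by step.

Initialize: acc = 0
Entering loop: for idx in range(2):

After execution: acc = 8
8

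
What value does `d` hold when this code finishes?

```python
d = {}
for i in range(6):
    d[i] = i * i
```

Let's trace through this code step by step.

Initialize: d = {}
Entering loop: for i in range(6):

After execution: d = {0: 0, 1: 1, 2: 4, 3: 9, 4: 16, 5: 25}
{0: 0, 1: 1, 2: 4, 3: 9, 4: 16, 5: 25}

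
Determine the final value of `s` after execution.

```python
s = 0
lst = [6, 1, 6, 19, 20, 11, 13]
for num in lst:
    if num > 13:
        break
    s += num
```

Let's trace through this code step by step.

Initialize: s = 0
Initialize: lst = [6, 1, 6, 19, 20, 11, 13]
Entering loop: for num in lst:

After execution: s = 13
13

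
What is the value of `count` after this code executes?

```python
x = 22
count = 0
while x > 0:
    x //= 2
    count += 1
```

Let's trace through this code step by step.

Initialize: x = 22
Initialize: count = 0
Entering loop: while x > 0:

After execution: count = 5
5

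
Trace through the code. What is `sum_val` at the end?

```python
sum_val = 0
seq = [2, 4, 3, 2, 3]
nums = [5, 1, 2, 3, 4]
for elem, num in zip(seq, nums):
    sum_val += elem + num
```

Let's trace through this code step by step.

Initialize: sum_val = 0
Initialize: seq = [2, 4, 3, 2, 3]
Initialize: nums = [5, 1, 2, 3, 4]
Entering loop: for elem, num in zip(seq, nums):

After execution: sum_val = 29
29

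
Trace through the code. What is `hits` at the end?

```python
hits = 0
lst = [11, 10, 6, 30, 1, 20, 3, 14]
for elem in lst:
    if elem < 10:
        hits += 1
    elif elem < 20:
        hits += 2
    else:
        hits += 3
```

Let's trace through this code step by step.

Initialize: hits = 0
Initialize: lst = [11, 10, 6, 30, 1, 20, 3, 14]
Entering loop: for elem in lst:

After execution: hits = 15
15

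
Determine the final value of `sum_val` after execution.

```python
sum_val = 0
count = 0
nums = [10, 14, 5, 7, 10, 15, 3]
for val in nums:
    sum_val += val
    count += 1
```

Let's trace through this code step by step.

Initialize: sum_val = 0
Initialize: count = 0
Initialize: nums = [10, 14, 5, 7, 10, 15, 3]
Entering loop: for val in nums:

After execution: sum_val = 64
64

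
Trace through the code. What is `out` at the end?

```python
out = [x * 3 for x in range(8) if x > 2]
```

Let's trace through this code step by step.

Initialize: out = [x * 3 for x in range(8) if x > 2]

After execution: out = [9, 12, 15, 18, 21]
[9, 12, 15, 18, 21]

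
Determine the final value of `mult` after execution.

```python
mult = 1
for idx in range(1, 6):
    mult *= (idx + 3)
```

Let's trace through this code step by step.

Initialize: mult = 1
Entering loop: for idx in range(1, 6):

After execution: mult = 6720
6720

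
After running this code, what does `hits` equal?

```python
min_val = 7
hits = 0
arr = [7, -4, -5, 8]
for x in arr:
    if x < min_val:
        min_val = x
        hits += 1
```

Let's trace through this code step by step.

Initialize: min_val = 7
Initialize: hits = 0
Initialize: arr = [7, -4, -5, 8]
Entering loop: for x in arr:

After execution: hits = 2
2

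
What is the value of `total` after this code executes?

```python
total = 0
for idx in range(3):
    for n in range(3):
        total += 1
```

Let's trace through this code step by step.

Initialize: total = 0
Entering loop: for idx in range(3):

After execution: total = 9
9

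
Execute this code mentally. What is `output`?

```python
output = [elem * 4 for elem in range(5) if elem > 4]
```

Let's trace through this code step by step.

Initialize: output = [elem * 4 for elem in range(5) if elem > 4]

After execution: output = []
[]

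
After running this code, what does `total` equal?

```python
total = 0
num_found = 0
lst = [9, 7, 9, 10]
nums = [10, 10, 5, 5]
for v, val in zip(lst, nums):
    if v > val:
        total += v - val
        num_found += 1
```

Let's trace through this code step by step.

Initialize: total = 0
Initialize: num_found = 0
Initialize: lst = [9, 7, 9, 10]
Initialize: nums = [10, 10, 5, 5]
Entering loop: for v, val in zip(lst, nums):

After execution: total = 9
9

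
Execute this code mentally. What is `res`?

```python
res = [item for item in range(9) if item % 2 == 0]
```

Let's trace through this code step by step.

Initialize: res = [item for item in range(9) if item % 2 == 0]

After execution: res = [0, 2, 4, 6, 8]
[0, 2, 4, 6, 8]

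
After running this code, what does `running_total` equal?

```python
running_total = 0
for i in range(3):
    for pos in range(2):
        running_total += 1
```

Let's trace through this code step by step.

Initialize: running_total = 0
Entering loop: for i in range(3):

After execution: running_total = 6
6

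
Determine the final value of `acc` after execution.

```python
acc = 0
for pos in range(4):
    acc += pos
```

Let's trace through this code step by step.

Initialize: acc = 0
Entering loop: for pos in range(4):

After execution: acc = 6
6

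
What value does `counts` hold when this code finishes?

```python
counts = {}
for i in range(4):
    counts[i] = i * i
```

Let's trace through this code step by step.

Initialize: counts = {}
Entering loop: for i in range(4):

After execution: counts = {0: 0, 1: 1, 2: 4, 3: 9}
{0: 0, 1: 1, 2: 4, 3: 9}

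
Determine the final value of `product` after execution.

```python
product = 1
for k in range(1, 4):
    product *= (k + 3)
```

Let's trace through this code step by step.

Initialize: product = 1
Entering loop: for k in range(1, 4):

After execution: product = 120
120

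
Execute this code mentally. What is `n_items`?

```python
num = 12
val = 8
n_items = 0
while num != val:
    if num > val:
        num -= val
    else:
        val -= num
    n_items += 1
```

Let's trace through this code step by step.

Initialize: num = 12
Initialize: val = 8
Initialize: n_items = 0
Entering loop: while num != val:

After execution: n_items = 2
2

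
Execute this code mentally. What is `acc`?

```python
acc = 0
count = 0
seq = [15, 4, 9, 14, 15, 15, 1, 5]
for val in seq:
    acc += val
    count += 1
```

Let's trace through this code step by step.

Initialize: acc = 0
Initialize: count = 0
Initialize: seq = [15, 4, 9, 14, 15, 15, 1, 5]
Entering loop: for val in seq:

After execution: acc = 78
78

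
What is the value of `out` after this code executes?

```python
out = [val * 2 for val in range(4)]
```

Let's trace through this code step by step.

Initialize: out = [val * 2 for val in range(4)]

After execution: out = [0, 2, 4, 6]
[0, 2, 4, 6]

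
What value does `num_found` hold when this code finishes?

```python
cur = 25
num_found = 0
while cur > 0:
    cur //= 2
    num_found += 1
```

Let's trace through this code step by step.

Initialize: cur = 25
Initialize: num_found = 0
Entering loop: while cur > 0:

After execution: num_found = 5
5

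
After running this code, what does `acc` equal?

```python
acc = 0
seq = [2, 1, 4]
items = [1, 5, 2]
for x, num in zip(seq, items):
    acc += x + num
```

Let's trace through this code step by step.

Initialize: acc = 0
Initialize: seq = [2, 1, 4]
Initialize: items = [1, 5, 2]
Entering loop: for x, num in zip(seq, items):

After execution: acc = 15
15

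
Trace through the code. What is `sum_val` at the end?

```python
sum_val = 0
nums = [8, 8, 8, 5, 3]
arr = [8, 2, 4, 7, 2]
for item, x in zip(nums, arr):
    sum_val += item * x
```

Let's trace through this code step by step.

Initialize: sum_val = 0
Initialize: nums = [8, 8, 8, 5, 3]
Initialize: arr = [8, 2, 4, 7, 2]
Entering loop: for item, x in zip(nums, arr):

After execution: sum_val = 153
153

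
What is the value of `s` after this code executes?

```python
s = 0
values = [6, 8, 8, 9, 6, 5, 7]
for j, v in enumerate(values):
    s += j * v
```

Let's trace through this code step by step.

Initialize: s = 0
Initialize: values = [6, 8, 8, 9, 6, 5, 7]
Entering loop: for j, v in enumerate(values):

After execution: s = 142
142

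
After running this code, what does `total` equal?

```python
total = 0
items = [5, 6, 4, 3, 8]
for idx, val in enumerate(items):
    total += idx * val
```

Let's trace through this code step by step.

Initialize: total = 0
Initialize: items = [5, 6, 4, 3, 8]
Entering loop: for idx, val in enumerate(items):

After execution: total = 55
55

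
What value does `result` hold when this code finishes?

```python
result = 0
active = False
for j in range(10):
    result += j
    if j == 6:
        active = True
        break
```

Let's trace through this code step by step.

Initialize: result = 0
Initialize: active = False
Entering loop: for j in range(10):

After execution: result = 21
21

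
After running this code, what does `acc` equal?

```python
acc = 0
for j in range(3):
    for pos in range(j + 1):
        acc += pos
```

Let's trace through this code step by step.

Initialize: acc = 0
Entering loop: for j in range(3):

After execution: acc = 4
4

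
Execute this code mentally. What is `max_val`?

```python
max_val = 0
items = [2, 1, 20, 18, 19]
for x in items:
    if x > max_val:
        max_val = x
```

Let's trace through this code step by step.

Initialize: max_val = 0
Initialize: items = [2, 1, 20, 18, 19]
Entering loop: for x in items:

After execution: max_val = 20
20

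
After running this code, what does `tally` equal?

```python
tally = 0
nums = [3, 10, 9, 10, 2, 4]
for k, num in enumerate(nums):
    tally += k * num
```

Let's trace through this code step by step.

Initialize: tally = 0
Initialize: nums = [3, 10, 9, 10, 2, 4]
Entering loop: for k, num in enumerate(nums):

After execution: tally = 86
86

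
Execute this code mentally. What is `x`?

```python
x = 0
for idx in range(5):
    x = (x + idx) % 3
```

Let's trace through this code step by step.

Initialize: x = 0
Entering loop: for idx in range(5):

After execution: x = 1
1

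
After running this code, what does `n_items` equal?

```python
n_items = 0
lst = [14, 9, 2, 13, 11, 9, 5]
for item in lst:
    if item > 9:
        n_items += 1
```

Let's trace through this code step by step.

Initialize: n_items = 0
Initialize: lst = [14, 9, 2, 13, 11, 9, 5]
Entering loop: for item in lst:

After execution: n_items = 3
3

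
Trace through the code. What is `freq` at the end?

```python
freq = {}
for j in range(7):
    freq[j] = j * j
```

Let's trace through this code step by step.

Initialize: freq = {}
Entering loop: for j in range(7):

After execution: freq = {0: 0, 1: 1, 2: 4, 3: 9, 4: 16, 5: 25, 6: 36}
{0: 0, 1: 1, 2: 4, 3: 9, 4: 16, 5: 25, 6: 36}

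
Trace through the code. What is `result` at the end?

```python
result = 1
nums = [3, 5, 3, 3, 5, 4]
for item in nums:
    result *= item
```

Let's trace through this code step by step.

Initialize: result = 1
Initialize: nums = [3, 5, 3, 3, 5, 4]
Entering loop: for item in nums:

After execution: result = 2700
2700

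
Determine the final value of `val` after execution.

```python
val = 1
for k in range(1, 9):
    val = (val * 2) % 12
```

Let's trace through this code step by step.

Initialize: val = 1
Entering loop: for k in range(1, 9):

After execution: val = 4
4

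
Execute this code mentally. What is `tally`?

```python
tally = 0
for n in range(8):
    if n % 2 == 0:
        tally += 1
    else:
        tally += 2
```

Let's trace through this code step by step.

Initialize: tally = 0
Entering loop: for n in range(8):

After execution: tally = 12
12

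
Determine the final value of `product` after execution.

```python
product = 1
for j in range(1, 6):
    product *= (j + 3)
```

Let's trace through this code step by step.

Initialize: product = 1
Entering loop: for j in range(1, 6):

After execution: product = 6720
6720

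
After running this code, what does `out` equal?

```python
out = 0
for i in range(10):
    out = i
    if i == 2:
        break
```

Let's trace through this code step by step.

Initialize: out = 0
Entering loop: for i in range(10):

After execution: out = 2
2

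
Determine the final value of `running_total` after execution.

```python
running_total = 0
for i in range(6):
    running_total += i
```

Let's trace through this code step by step.

Initialize: running_total = 0
Entering loop: for i in range(6):

After execution: running_total = 15
15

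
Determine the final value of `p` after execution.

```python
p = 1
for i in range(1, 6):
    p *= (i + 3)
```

Let's trace through this code step by step.

Initialize: p = 1
Entering loop: for i in range(1, 6):

After execution: p = 6720
6720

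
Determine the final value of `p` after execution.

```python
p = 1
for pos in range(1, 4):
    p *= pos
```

Let's trace through this code step by step.

Initialize: p = 1
Entering loop: for pos in range(1, 4):

After execution: p = 6
6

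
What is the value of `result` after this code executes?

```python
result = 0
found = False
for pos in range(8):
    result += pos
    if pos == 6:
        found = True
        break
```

Let's trace through this code step by step.

Initialize: result = 0
Initialize: found = False
Entering loop: for pos in range(8):

After execution: result = 21
21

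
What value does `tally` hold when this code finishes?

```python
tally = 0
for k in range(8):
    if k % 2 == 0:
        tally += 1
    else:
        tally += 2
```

Let's trace through this code step by step.

Initialize: tally = 0
Entering loop: for k in range(8):

After execution: tally = 12
12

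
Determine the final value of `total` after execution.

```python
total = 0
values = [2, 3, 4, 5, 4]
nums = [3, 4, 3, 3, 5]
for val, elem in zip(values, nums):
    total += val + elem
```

Let's trace through this code step by step.

Initialize: total = 0
Initialize: values = [2, 3, 4, 5, 4]
Initialize: nums = [3, 4, 3, 3, 5]
Entering loop: for val, elem in zip(values, nums):

After execution: total = 36
36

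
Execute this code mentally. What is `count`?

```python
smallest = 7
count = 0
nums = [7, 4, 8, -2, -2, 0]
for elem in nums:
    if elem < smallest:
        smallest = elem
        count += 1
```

Let's trace through this code step by step.

Initialize: smallest = 7
Initialize: count = 0
Initialize: nums = [7, 4, 8, -2, -2, 0]
Entering loop: for elem in nums:

After execution: count = 2
2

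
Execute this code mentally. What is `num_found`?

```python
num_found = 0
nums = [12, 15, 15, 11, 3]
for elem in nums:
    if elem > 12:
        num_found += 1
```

Let's trace through this code step by step.

Initialize: num_found = 0
Initialize: nums = [12, 15, 15, 11, 3]
Entering loop: for elem in nums:

After execution: num_found = 2
2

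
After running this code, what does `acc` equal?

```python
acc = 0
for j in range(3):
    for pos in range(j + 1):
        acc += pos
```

Let's trace through this code step by step.

Initialize: acc = 0
Entering loop: for j in range(3):

After execution: acc = 4
4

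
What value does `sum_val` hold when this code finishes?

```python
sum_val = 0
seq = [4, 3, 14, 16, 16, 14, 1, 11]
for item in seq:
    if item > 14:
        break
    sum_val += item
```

Let's trace through this code step by step.

Initialize: sum_val = 0
Initialize: seq = [4, 3, 14, 16, 16, 14, 1, 11]
Entering loop: for item in seq:

After execution: sum_val = 21
21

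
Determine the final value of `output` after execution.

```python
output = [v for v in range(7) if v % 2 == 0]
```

Let's trace through this code step by step.

Initialize: output = [v for v in range(7) if v % 2 == 0]

After execution: output = [0, 2, 4, 6]
[0, 2, 4, 6]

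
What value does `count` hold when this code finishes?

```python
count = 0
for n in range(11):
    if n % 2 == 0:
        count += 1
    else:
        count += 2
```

Let's trace through this code step by step.

Initialize: count = 0
Entering loop: for n in range(11):

After execution: count = 16
16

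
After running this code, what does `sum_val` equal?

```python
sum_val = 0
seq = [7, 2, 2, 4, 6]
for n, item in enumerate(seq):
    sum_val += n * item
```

Let's trace through this code step by step.

Initialize: sum_val = 0
Initialize: seq = [7, 2, 2, 4, 6]
Entering loop: for n, item in enumerate(seq):

After execution: sum_val = 42
42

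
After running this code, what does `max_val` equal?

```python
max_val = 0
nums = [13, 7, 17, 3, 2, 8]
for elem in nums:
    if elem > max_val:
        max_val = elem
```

Let's trace through this code step by step.

Initialize: max_val = 0
Initialize: nums = [13, 7, 17, 3, 2, 8]
Entering loop: for elem in nums:

After execution: max_val = 17
17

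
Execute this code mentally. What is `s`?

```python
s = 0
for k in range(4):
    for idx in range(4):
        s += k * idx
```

Let's trace through this code step by step.

Initialize: s = 0
Entering loop: for k in range(4):

After execution: s = 36
36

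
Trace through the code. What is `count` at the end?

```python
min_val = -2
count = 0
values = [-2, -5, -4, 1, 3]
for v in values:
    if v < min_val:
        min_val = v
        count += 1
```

Let's trace through this code step by step.

Initialize: min_val = -2
Initialize: count = 0
Initialize: values = [-2, -5, -4, 1, 3]
Entering loop: for v in values:

After execution: count = 1
1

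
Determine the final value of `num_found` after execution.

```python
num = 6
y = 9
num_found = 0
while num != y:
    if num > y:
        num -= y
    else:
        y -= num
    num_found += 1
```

Let's trace through this code step by step.

Initialize: num = 6
Initialize: y = 9
Initialize: num_found = 0
Entering loop: while num != y:

After execution: num_found = 2
2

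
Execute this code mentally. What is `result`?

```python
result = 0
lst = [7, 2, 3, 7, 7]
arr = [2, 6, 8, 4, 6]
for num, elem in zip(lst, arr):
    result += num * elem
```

Let's trace through this code step by step.

Initialize: result = 0
Initialize: lst = [7, 2, 3, 7, 7]
Initialize: arr = [2, 6, 8, 4, 6]
Entering loop: for num, elem in zip(lst, arr):

After execution: result = 120
120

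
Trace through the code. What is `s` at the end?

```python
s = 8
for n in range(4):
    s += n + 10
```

Let's trace through this code step by step.

Initialize: s = 8
Entering loop: for n in range(4):

After execution: s = 54
54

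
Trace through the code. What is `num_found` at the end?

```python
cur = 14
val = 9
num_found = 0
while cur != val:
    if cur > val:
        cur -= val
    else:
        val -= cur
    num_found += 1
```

Let's trace through this code step by step.

Initialize: cur = 14
Initialize: val = 9
Initialize: num_found = 0
Entering loop: while cur != val:

After execution: num_found = 6
6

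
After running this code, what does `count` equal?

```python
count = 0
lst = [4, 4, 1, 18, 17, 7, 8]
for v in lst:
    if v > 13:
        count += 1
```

Let's trace through this code step by step.

Initialize: count = 0
Initialize: lst = [4, 4, 1, 18, 17, 7, 8]
Entering loop: for v in lst:

After execution: count = 2
2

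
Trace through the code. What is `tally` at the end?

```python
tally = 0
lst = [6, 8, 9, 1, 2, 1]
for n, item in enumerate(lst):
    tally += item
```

Let's trace through this code step by step.

Initialize: tally = 0
Initialize: lst = [6, 8, 9, 1, 2, 1]
Entering loop: for n, item in enumerate(lst):

After execution: tally = 27
27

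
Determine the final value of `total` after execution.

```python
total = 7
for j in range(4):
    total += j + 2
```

Let's trace through this code step by step.

Initialize: total = 7
Entering loop: for j in range(4):

After execution: total = 21
21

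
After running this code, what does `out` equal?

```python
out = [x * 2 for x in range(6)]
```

Let's trace through this code step by step.

Initialize: out = [x * 2 for x in range(6)]

After execution: out = [0, 2, 4, 6, 8, 10]
[0, 2, 4, 6, 8, 10]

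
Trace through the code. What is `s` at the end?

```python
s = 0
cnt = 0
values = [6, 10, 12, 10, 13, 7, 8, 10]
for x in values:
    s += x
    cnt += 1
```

Let's trace through this code step by step.

Initialize: s = 0
Initialize: cnt = 0
Initialize: values = [6, 10, 12, 10, 13, 7, 8, 10]
Entering loop: for x in values:

After execution: s = 76
76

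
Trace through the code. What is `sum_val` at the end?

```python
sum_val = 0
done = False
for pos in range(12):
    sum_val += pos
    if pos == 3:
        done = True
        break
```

Let's trace through this code step by step.

Initialize: sum_val = 0
Initialize: done = False
Entering loop: for pos in range(12):

After execution: sum_val = 6
6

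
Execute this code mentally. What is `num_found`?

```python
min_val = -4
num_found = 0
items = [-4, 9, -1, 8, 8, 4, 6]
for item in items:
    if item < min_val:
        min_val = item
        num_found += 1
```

Let's trace through this code step by step.

Initialize: min_val = -4
Initialize: num_found = 0
Initialize: items = [-4, 9, -1, 8, 8, 4, 6]
Entering loop: for item in items:

After execution: num_found = 0
0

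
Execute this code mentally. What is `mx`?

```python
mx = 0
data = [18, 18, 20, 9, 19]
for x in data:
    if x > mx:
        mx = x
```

Let's trace through this code step by step.

Initialize: mx = 0
Initialize: data = [18, 18, 20, 9, 19]
Entering loop: for x in data:

After execution: mx = 20
20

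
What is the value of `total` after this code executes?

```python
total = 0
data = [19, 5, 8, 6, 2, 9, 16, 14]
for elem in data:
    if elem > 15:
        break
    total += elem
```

Let's trace through this code step by step.

Initialize: total = 0
Initialize: data = [19, 5, 8, 6, 2, 9, 16, 14]
Entering loop: for elem in data:

After execution: total = 0
0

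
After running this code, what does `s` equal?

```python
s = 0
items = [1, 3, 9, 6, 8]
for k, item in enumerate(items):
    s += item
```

Let's trace through this code step by step.

Initialize: s = 0
Initialize: items = [1, 3, 9, 6, 8]
Entering loop: for k, item in enumerate(items):

After execution: s = 27
27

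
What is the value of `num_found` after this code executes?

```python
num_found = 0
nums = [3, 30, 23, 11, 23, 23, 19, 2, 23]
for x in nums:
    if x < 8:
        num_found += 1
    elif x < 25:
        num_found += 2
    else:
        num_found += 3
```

Let's trace through this code step by step.

Initialize: num_found = 0
Initialize: nums = [3, 30, 23, 11, 23, 23, 19, 2, 23]
Entering loop: for x in nums:

After execution: num_found = 17
17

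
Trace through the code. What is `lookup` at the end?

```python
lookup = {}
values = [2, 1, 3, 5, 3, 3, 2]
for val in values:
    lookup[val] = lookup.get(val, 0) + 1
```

Let's trace through this code step by step.

Initialize: lookup = {}
Initialize: values = [2, 1, 3, 5, 3, 3, 2]
Entering loop: for val in values:

After execution: lookup = {2: 2, 1: 1, 3: 3, 5: 1}
{2: 2, 1: 1, 3: 3, 5: 1}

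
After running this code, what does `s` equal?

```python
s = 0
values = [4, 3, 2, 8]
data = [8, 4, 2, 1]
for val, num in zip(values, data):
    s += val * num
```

Let's trace through this code step by step.

Initialize: s = 0
Initialize: values = [4, 3, 2, 8]
Initialize: data = [8, 4, 2, 1]
Entering loop: for val, num in zip(values, data):

After execution: s = 56
56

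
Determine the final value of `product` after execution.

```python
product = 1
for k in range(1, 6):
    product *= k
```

Let's trace through this code step by step.

Initialize: product = 1
Entering loop: for k in range(1, 6):

After execution: product = 120
120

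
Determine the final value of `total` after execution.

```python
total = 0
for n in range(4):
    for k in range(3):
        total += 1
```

Let's trace through this code step by step.

Initialize: total = 0
Entering loop: for n in range(4):

After execution: total = 12
12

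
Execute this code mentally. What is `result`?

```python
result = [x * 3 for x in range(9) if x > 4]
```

Let's trace through this code step by step.

Initialize: result = [x * 3 for x in range(9) if x > 4]

After execution: result = [15, 18, 21, 24]
[15, 18, 21, 24]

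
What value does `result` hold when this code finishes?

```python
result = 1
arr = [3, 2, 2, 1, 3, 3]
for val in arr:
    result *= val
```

Let's trace through this code step by step.

Initialize: result = 1
Initialize: arr = [3, 2, 2, 1, 3, 3]
Entering loop: for val in arr:

After execution: result = 108
108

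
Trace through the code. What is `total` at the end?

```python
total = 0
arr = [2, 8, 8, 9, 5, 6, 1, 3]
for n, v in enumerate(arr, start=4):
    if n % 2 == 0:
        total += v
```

Let's trace through this code step by step.

Initialize: total = 0
Initialize: arr = [2, 8, 8, 9, 5, 6, 1, 3]
Entering loop: for n, v in enumerate(arr, start=4):

After execution: total = 16
16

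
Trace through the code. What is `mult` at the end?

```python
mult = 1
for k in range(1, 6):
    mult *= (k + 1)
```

Let's trace through this code step by step.

Initialize: mult = 1
Entering loop: for k in range(1, 6):

After execution: mult = 720
720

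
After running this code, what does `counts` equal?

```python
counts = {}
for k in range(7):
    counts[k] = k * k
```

Let's trace through this code step by step.

Initialize: counts = {}
Entering loop: for k in range(7):

After execution: counts = {0: 0, 1: 1, 2: 4, 3: 9, 4: 16, 5: 25, 6: 36}
{0: 0, 1: 1, 2: 4, 3: 9, 4: 16, 5: 25, 6: 36}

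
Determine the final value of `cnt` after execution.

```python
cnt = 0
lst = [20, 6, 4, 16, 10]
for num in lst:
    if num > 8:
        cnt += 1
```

Let's trace through this code step by step.

Initialize: cnt = 0
Initialize: lst = [20, 6, 4, 16, 10]
Entering loop: for num in lst:

After execution: cnt = 3
3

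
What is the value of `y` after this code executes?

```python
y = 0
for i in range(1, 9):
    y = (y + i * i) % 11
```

Let's trace through this code step by step.

Initialize: y = 0
Entering loop: for i in range(1, 9):

After execution: y = 6
6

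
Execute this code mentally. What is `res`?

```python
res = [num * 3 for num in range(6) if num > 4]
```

Let's trace through this code step by step.

Initialize: res = [num * 3 for num in range(6) if num > 4]

After execution: res = [15]
[15]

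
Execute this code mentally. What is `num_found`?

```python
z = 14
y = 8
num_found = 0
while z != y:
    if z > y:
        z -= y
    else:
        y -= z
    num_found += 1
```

Let's trace through this code step by step.

Initialize: z = 14
Initialize: y = 8
Initialize: num_found = 0
Entering loop: while z != y:

After execution: num_found = 4
4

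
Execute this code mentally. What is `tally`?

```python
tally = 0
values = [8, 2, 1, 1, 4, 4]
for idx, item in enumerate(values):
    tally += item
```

Let's trace through this code step by step.

Initialize: tally = 0
Initialize: values = [8, 2, 1, 1, 4, 4]
Entering loop: for idx, item in enumerate(values):

After execution: tally = 20
20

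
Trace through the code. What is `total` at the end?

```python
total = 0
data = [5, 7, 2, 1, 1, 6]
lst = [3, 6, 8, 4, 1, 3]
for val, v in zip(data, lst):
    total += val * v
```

Let's trace through this code step by step.

Initialize: total = 0
Initialize: data = [5, 7, 2, 1, 1, 6]
Initialize: lst = [3, 6, 8, 4, 1, 3]
Entering loop: for val, v in zip(data, lst):

After execution: total = 96
96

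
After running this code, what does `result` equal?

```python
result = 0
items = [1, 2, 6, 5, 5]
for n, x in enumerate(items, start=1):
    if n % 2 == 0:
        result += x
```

Let's trace through this code step by step.

Initialize: result = 0
Initialize: items = [1, 2, 6, 5, 5]
Entering loop: for n, x in enumerate(items, start=1):

After execution: result = 7
7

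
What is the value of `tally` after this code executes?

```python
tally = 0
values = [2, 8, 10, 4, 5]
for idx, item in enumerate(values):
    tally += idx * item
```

Let's trace through this code step by step.

Initialize: tally = 0
Initialize: values = [2, 8, 10, 4, 5]
Entering loop: for idx, item in enumerate(values):

After execution: tally = 60
60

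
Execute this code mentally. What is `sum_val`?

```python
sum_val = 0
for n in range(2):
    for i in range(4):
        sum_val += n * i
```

Let's trace through this code step by step.

Initialize: sum_val = 0
Entering loop: for n in range(2):

After execution: sum_val = 6
6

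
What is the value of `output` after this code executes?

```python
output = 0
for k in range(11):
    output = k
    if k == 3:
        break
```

Let's trace through this code step by step.

Initialize: output = 0
Entering loop: for k in range(11):

After execution: output = 3
3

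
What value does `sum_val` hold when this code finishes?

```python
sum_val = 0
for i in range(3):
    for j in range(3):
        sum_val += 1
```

Let's trace through this code step by step.

Initialize: sum_val = 0
Entering loop: for i in range(3):

After execution: sum_val = 9
9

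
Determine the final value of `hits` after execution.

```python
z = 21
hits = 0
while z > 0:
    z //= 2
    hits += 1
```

Let's trace through this code step by step.

Initialize: z = 21
Initialize: hits = 0
Entering loop: while z > 0:

After execution: hits = 5
5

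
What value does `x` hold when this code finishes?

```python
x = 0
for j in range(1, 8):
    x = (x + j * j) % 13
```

Let's trace through this code step by step.

Initialize: x = 0
Entering loop: for j in range(1, 8):

After execution: x = 10
10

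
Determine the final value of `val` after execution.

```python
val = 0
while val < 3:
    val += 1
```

Let's trace through this code step by step.

Initialize: val = 0
Entering loop: while val < 3:

After execution: val = 3
3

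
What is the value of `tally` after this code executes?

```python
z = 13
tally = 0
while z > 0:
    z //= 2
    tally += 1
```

Let's trace through this code step by step.

Initialize: z = 13
Initialize: tally = 0
Entering loop: while z > 0:

After execution: tally = 4
4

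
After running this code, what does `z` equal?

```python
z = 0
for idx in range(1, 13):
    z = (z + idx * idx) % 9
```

Let's trace through this code step by step.

Initialize: z = 0
Entering loop: for idx in range(1, 13):

After execution: z = 2
2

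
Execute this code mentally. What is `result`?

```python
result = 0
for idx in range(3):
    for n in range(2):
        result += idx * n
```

Let's trace through this code step by step.

Initialize: result = 0
Entering loop: for idx in range(3):

After execution: result = 3
3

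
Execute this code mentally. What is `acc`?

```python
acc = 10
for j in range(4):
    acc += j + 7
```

Let's trace through this code step by step.

Initialize: acc = 10
Entering loop: for j in range(4):

After execution: acc = 44
44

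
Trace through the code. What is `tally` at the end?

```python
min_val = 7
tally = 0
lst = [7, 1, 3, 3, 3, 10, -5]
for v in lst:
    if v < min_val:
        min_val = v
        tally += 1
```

Let's trace through this code step by step.

Initialize: min_val = 7
Initialize: tally = 0
Initialize: lst = [7, 1, 3, 3, 3, 10, -5]
Entering loop: for v in lst:

After execution: tally = 2
2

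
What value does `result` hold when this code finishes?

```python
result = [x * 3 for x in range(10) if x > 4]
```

Let's trace through this code step by step.

Initialize: result = [x * 3 for x in range(10) if x > 4]

After execution: result = [15, 18, 21, 24, 27]
[15, 18, 21, 24, 27]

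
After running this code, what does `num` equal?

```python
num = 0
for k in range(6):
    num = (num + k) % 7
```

Let's trace through this code step by step.

Initialize: num = 0
Entering loop: for k in range(6):

After execution: num = 1
1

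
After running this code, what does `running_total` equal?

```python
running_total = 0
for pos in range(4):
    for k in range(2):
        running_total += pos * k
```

Let's trace through this code step by step.

Initialize: running_total = 0
Entering loop: for pos in range(4):

After execution: running_total = 6
6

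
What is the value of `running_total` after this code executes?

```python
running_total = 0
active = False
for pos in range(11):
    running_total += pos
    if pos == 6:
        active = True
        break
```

Let's trace through this code step by step.

Initialize: running_total = 0
Initialize: active = False
Entering loop: for pos in range(11):

After execution: running_total = 21
21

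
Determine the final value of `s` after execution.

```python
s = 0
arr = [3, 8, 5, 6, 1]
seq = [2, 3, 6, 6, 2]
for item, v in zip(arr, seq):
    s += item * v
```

Let's trace through this code step by step.

Initialize: s = 0
Initialize: arr = [3, 8, 5, 6, 1]
Initialize: seq = [2, 3, 6, 6, 2]
Entering loop: for item, v in zip(arr, seq):

After execution: s = 98
98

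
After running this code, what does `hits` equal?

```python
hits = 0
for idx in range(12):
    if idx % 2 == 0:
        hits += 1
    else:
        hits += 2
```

Let's trace through this code step by step.

Initialize: hits = 0
Entering loop: for idx in range(12):

After execution: hits = 18
18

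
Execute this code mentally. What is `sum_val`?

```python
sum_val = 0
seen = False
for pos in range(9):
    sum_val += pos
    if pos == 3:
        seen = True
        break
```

Let's trace through this code step by step.

Initialize: sum_val = 0
Initialize: seen = False
Entering loop: for pos in range(9):

After execution: sum_val = 6
6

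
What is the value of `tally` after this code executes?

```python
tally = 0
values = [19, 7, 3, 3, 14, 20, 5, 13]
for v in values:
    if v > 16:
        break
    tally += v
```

Let's trace through this code step by step.

Initialize: tally = 0
Initialize: values = [19, 7, 3, 3, 14, 20, 5, 13]
Entering loop: for v in values:

After execution: tally = 0
0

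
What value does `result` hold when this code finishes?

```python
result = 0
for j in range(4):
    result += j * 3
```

Let's trace through this code step by step.

Initialize: result = 0
Entering loop: for j in range(4):

After execution: result = 18
18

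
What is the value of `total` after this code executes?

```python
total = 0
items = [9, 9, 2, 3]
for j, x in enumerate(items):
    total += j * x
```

Let's trace through this code step by step.

Initialize: total = 0
Initialize: items = [9, 9, 2, 3]
Entering loop: for j, x in enumerate(items):

After execution: total = 22
22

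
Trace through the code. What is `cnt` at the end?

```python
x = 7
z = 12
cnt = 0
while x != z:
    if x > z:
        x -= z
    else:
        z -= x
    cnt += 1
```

Let's trace through this code step by step.

Initialize: x = 7
Initialize: z = 12
Initialize: cnt = 0
Entering loop: while x != z:

After execution: cnt = 5
5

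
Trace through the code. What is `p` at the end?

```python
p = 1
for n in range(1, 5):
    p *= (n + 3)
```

Let's trace through this code step by step.

Initialize: p = 1
Entering loop: for n in range(1, 5):

After execution: p = 840
840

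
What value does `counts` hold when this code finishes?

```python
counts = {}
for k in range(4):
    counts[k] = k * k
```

Let's trace through this code step by step.

Initialize: counts = {}
Entering loop: for k in range(4):

After execution: counts = {0: 0, 1: 1, 2: 4, 3: 9}
{0: 0, 1: 1, 2: 4, 3: 9}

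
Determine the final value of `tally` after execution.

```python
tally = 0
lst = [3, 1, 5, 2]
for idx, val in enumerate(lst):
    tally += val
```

Let's trace through this code step by step.

Initialize: tally = 0
Initialize: lst = [3, 1, 5, 2]
Entering loop: for idx, val in enumerate(lst):

After execution: tally = 11
11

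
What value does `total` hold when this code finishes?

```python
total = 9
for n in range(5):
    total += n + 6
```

Let's trace through this code step by step.

Initialize: total = 9
Entering loop: for n in range(5):

After execution: total = 49
49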